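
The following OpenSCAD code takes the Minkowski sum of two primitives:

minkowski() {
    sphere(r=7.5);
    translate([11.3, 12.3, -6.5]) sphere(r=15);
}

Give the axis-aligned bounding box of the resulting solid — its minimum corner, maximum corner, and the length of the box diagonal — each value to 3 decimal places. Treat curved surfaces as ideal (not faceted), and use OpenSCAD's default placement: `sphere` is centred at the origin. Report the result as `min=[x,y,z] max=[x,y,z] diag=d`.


A = translate([11.3, 12.3, -6.5]) sphere(r=15) → bbox [-3.7,-2.7,-21.5] .. [26.3,27.3,8.5]
B = sphere(r=7.5) → bbox [-7.5,-7.5,-7.5] .. [7.5,7.5,7.5]
lo = A.lo+B.lo = [-3.7-7.5, -2.7-7.5, -21.5-7.5] = [-11.200,-10.200,-29.000]
hi = A.hi+B.hi = [26.3+7.5, 27.3+7.5, 8.5+7.5] = [33.800,34.800,16.000]
diag = √(45²+45²+45²) = √6075 = 77.942

min=[-11.200,-10.200,-29.000] max=[33.800,34.800,16.000] diag=77.942


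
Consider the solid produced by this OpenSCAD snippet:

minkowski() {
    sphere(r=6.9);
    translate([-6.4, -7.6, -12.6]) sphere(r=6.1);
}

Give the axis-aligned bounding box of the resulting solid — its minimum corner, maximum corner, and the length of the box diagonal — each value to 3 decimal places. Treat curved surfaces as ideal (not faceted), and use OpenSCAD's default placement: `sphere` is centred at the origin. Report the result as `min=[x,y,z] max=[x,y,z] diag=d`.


A = translate([-6.4, -7.6, -12.6]) sphere(r=6.1) → bbox [-12.5,-13.7,-18.7] .. [-0.3,-1.5,-6.5]
B = sphere(r=6.9) → bbox [-6.9,-6.9,-6.9] .. [6.9,6.9,6.9]
lo = A.lo+B.lo = [-12.5-6.9, -13.7-6.9, -18.7-6.9] = [-19.400,-20.600,-25.600]
hi = A.hi+B.hi = [-0.3+6.9, -1.5+6.9, -6.5+6.9] = [6.600,5.400,0.400]
diag = √(26²+26²+26²) = √2028 = 45.033

min=[-19.400,-20.600,-25.600] max=[6.600,5.400,0.400] diag=45.033


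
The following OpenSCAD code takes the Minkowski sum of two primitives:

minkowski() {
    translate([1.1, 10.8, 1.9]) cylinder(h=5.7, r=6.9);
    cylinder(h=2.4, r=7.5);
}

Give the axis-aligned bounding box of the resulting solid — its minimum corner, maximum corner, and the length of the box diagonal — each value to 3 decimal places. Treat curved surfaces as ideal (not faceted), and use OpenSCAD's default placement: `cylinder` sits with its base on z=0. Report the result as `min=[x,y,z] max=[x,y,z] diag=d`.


min=[-13.300,-3.600,1.900] max=[15.500,25.200,10.000] diag=41.527

A = translate([1.1, 10.8, 1.9]) cylinder(h=5.7, r=6.9) → bbox [-5.8,3.9,1.9] .. [8,17.7,7.6]
B = cylinder(h=2.4, r=7.5) → bbox [-7.5,-7.5,0] .. [7.5,7.5,2.4]
lo = A.lo+B.lo = [-5.8-7.5, 3.9-7.5, 1.9+0] = [-13.300,-3.600,1.900]
hi = A.hi+B.hi = [8+7.5, 17.7+7.5, 7.6+2.4] = [15.500,25.200,10.000]
diag = √(28.8²+28.8²+8.1²) = √1724.49 = 41.527


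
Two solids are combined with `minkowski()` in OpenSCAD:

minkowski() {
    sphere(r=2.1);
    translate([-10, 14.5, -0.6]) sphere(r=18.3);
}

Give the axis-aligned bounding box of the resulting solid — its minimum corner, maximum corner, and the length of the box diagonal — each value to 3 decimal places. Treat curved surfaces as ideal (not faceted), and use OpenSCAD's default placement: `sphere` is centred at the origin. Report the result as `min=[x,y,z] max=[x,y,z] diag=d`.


A = translate([-10, 14.5, -0.6]) sphere(r=18.3) → bbox [-28.3,-3.8,-18.9] .. [8.3,32.8,17.7]
B = sphere(r=2.1) → bbox [-2.1,-2.1,-2.1] .. [2.1,2.1,2.1]
lo = A.lo+B.lo = [-28.3-2.1, -3.8-2.1, -18.9-2.1] = [-30.400,-5.900,-21.000]
hi = A.hi+B.hi = [8.3+2.1, 32.8+2.1, 17.7+2.1] = [10.400,34.900,19.800]
diag = √(40.8²+40.8²+40.8²) = √4993.92 = 70.668

min=[-30.400,-5.900,-21.000] max=[10.400,34.900,19.800] diag=70.668


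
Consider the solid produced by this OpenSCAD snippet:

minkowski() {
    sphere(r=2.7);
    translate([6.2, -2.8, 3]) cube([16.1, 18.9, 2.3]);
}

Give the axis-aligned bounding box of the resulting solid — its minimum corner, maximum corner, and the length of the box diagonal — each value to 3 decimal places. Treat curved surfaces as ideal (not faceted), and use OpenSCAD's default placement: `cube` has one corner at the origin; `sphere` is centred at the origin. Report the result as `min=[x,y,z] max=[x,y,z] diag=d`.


A = translate([6.2, -2.8, 3]) cube([16.1, 18.9, 2.3]) → bbox [6.2,-2.8,3] .. [22.3,16.1,5.3]
B = sphere(r=2.7) → bbox [-2.7,-2.7,-2.7] .. [2.7,2.7,2.7]
lo = A.lo+B.lo = [6.2-2.7, -2.8-2.7, 3-2.7] = [3.500,-5.500,0.300]
hi = A.hi+B.hi = [22.3+2.7, 16.1+2.7, 5.3+2.7] = [25.000,18.800,8.000]
diag = √(21.5²+24.3²+7.7²) = √1112.03 = 33.347

min=[3.500,-5.500,0.300] max=[25.000,18.800,8.000] diag=33.347


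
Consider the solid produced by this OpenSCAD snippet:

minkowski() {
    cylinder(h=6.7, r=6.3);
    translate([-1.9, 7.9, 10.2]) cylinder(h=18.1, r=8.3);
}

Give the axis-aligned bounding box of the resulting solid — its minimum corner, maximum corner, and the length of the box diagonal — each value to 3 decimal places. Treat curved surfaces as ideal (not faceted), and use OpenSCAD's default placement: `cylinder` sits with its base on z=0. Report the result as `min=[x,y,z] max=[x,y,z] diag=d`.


A = translate([-1.9, 7.9, 10.2]) cylinder(h=18.1, r=8.3) → bbox [-10.2,-0.4,10.2] .. [6.4,16.2,28.3]
B = cylinder(h=6.7, r=6.3) → bbox [-6.3,-6.3,0] .. [6.3,6.3,6.7]
lo = A.lo+B.lo = [-10.2-6.3, -0.4-6.3, 10.2+0] = [-16.500,-6.700,10.200]
hi = A.hi+B.hi = [6.4+6.3, 16.2+6.3, 28.3+6.7] = [12.700,22.500,35.000]
diag = √(29.2²+29.2²+24.8²) = √2320.32 = 48.170

min=[-16.500,-6.700,10.200] max=[12.700,22.500,35.000] diag=48.170


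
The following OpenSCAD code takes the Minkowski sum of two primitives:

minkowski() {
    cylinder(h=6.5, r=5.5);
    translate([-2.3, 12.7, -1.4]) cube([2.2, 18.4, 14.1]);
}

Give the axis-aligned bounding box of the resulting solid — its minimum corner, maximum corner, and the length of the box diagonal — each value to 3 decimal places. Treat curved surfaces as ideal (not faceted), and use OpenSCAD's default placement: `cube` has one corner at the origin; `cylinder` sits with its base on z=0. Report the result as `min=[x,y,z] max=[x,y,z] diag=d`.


A = translate([-2.3, 12.7, -1.4]) cube([2.2, 18.4, 14.1]) → bbox [-2.3,12.7,-1.4] .. [-0.1,31.1,12.7]
B = cylinder(h=6.5, r=5.5) → bbox [-5.5,-5.5,0] .. [5.5,5.5,6.5]
lo = A.lo+B.lo = [-2.3-5.5, 12.7-5.5, -1.4+0] = [-7.800,7.200,-1.400]
hi = A.hi+B.hi = [-0.1+5.5, 31.1+5.5, 12.7+6.5] = [5.400,36.600,19.200]
diag = √(13.2²+29.4²+20.6²) = √1462.96 = 38.249

min=[-7.800,7.200,-1.400] max=[5.400,36.600,19.200] diag=38.249


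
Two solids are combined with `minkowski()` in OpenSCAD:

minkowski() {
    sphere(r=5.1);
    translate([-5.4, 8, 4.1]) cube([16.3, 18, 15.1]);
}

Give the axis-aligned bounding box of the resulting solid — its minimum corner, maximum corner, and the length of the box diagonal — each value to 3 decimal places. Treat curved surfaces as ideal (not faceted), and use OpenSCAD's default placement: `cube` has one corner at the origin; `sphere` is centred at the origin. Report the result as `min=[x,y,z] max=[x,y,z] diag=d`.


min=[-10.500,2.900,-1.000] max=[16.000,31.100,24.300] diag=46.234

A = translate([-5.4, 8, 4.1]) cube([16.3, 18, 15.1]) → bbox [-5.4,8,4.1] .. [10.9,26,19.2]
B = sphere(r=5.1) → bbox [-5.1,-5.1,-5.1] .. [5.1,5.1,5.1]
lo = A.lo+B.lo = [-5.4-5.1, 8-5.1, 4.1-5.1] = [-10.500,2.900,-1.000]
hi = A.hi+B.hi = [10.9+5.1, 26+5.1, 19.2+5.1] = [16.000,31.100,24.300]
diag = √(26.5²+28.2²+25.3²) = √2137.58 = 46.234


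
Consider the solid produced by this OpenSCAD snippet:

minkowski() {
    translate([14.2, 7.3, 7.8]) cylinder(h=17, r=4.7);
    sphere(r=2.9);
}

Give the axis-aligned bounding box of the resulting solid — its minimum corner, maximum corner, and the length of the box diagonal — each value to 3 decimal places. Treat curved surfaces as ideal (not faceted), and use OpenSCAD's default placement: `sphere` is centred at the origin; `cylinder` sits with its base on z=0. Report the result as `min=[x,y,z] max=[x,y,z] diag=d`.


min=[6.600,-0.300,4.900] max=[21.800,14.900,27.700] diag=31.336

A = translate([14.2, 7.3, 7.8]) cylinder(h=17, r=4.7) → bbox [9.5,2.6,7.8] .. [18.9,12,24.8]
B = sphere(r=2.9) → bbox [-2.9,-2.9,-2.9] .. [2.9,2.9,2.9]
lo = A.lo+B.lo = [9.5-2.9, 2.6-2.9, 7.8-2.9] = [6.600,-0.300,4.900]
hi = A.hi+B.hi = [18.9+2.9, 12+2.9, 24.8+2.9] = [21.800,14.900,27.700]
diag = √(15.2²+15.2²+22.8²) = √981.92 = 31.336


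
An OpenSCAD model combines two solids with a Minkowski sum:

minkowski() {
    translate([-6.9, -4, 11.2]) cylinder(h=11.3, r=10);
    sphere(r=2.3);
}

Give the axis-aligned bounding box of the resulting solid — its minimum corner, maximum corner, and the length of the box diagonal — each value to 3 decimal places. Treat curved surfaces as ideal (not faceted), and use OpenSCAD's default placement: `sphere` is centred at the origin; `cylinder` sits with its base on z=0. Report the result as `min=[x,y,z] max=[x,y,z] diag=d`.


A = translate([-6.9, -4, 11.2]) cylinder(h=11.3, r=10) → bbox [-16.9,-14,11.2] .. [3.1,6,22.5]
B = sphere(r=2.3) → bbox [-2.3,-2.3,-2.3] .. [2.3,2.3,2.3]
lo = A.lo+B.lo = [-16.9-2.3, -14-2.3, 11.2-2.3] = [-19.200,-16.300,8.900]
hi = A.hi+B.hi = [3.1+2.3, 6+2.3, 22.5+2.3] = [5.400,8.300,24.800]
diag = √(24.6²+24.6²+15.9²) = √1463.13 = 38.251

min=[-19.200,-16.300,8.900] max=[5.400,8.300,24.800] diag=38.251


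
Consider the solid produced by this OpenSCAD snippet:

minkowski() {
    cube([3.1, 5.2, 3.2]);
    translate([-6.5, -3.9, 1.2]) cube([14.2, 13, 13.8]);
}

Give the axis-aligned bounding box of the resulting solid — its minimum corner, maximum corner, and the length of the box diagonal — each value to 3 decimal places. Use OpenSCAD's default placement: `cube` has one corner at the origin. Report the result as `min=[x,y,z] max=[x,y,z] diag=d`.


A = translate([-6.5, -3.9, 1.2]) cube([14.2, 13, 13.8]) → bbox [-6.5,-3.9,1.2] .. [7.7,9.1,15]
B = cube([3.1, 5.2, 3.2]) → bbox [0,0,0] .. [3.1,5.2,3.2]
lo = A.lo+B.lo = [-6.5+0, -3.9+0, 1.2+0] = [-6.500,-3.900,1.200]
hi = A.hi+B.hi = [7.7+3.1, 9.1+5.2, 15+3.2] = [10.800,14.300,18.200]
diag = √(17.3²+18.2²+17²) = √919.53 = 30.324

min=[-6.500,-3.900,1.200] max=[10.800,14.300,18.200] diag=30.324


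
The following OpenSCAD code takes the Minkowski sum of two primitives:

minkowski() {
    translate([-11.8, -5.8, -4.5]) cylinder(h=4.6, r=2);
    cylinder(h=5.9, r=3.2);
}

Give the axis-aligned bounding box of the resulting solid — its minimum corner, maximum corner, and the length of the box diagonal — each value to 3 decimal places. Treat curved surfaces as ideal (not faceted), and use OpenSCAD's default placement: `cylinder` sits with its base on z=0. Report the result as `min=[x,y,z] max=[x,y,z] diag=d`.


A = translate([-11.8, -5.8, -4.5]) cylinder(h=4.6, r=2) → bbox [-13.8,-7.8,-4.5] .. [-9.8,-3.8,0.1]
B = cylinder(h=5.9, r=3.2) → bbox [-3.2,-3.2,0] .. [3.2,3.2,5.9]
lo = A.lo+B.lo = [-13.8-3.2, -7.8-3.2, -4.5+0] = [-17.000,-11.000,-4.500]
hi = A.hi+B.hi = [-9.8+3.2, -3.8+3.2, 0.1+5.9] = [-6.600,-0.600,6.000]
diag = √(10.4²+10.4²+10.5²) = √326.57 = 18.071

min=[-17.000,-11.000,-4.500] max=[-6.600,-0.600,6.000] diag=18.071


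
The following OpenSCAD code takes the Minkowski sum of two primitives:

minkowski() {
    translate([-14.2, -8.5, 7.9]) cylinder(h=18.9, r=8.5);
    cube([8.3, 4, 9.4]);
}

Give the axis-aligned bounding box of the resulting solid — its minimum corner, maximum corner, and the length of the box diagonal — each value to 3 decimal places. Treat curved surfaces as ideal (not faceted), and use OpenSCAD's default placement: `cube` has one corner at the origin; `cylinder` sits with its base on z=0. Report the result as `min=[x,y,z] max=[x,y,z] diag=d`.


A = translate([-14.2, -8.5, 7.9]) cylinder(h=18.9, r=8.5) → bbox [-22.7,-17,7.9] .. [-5.7,0,26.8]
B = cube([8.3, 4, 9.4]) → bbox [0,0,0] .. [8.3,4,9.4]
lo = A.lo+B.lo = [-22.7+0, -17+0, 7.9+0] = [-22.700,-17.000,7.900]
hi = A.hi+B.hi = [-5.7+8.3, 0+4, 26.8+9.4] = [2.600,4.000,36.200]
diag = √(25.3²+21²+28.3²) = √1881.98 = 43.382

min=[-22.700,-17.000,7.900] max=[2.600,4.000,36.200] diag=43.382


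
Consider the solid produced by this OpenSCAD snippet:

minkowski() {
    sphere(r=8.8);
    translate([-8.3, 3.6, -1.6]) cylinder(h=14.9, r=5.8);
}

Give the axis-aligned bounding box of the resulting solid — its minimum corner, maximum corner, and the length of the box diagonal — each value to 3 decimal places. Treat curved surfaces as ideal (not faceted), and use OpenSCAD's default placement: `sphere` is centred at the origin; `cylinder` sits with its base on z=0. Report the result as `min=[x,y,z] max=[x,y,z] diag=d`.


min=[-22.900,-11.000,-10.400] max=[6.300,18.200,22.100] diag=52.550

A = translate([-8.3, 3.6, -1.6]) cylinder(h=14.9, r=5.8) → bbox [-14.1,-2.2,-1.6] .. [-2.5,9.4,13.3]
B = sphere(r=8.8) → bbox [-8.8,-8.8,-8.8] .. [8.8,8.8,8.8]
lo = A.lo+B.lo = [-14.1-8.8, -2.2-8.8, -1.6-8.8] = [-22.900,-11.000,-10.400]
hi = A.hi+B.hi = [-2.5+8.8, 9.4+8.8, 13.3+8.8] = [6.300,18.200,22.100]
diag = √(29.2²+29.2²+32.5²) = √2761.53 = 52.550


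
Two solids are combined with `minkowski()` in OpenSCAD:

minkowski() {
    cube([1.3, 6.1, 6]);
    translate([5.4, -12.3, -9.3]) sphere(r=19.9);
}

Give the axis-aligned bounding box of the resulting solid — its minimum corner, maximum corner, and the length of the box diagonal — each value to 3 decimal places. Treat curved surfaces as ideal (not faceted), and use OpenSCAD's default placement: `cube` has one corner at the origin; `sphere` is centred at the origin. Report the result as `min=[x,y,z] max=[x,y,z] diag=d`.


min=[-14.500,-32.200,-29.200] max=[26.600,13.700,16.600] diag=76.770

A = translate([5.4, -12.3, -9.3]) sphere(r=19.9) → bbox [-14.5,-32.2,-29.2] .. [25.3,7.6,10.6]
B = cube([1.3, 6.1, 6]) → bbox [0,0,0] .. [1.3,6.1,6]
lo = A.lo+B.lo = [-14.5+0, -32.2+0, -29.2+0] = [-14.500,-32.200,-29.200]
hi = A.hi+B.hi = [25.3+1.3, 7.6+6.1, 10.6+6] = [26.600,13.700,16.600]
diag = √(41.1²+45.9²+45.8²) = √5893.66 = 76.770


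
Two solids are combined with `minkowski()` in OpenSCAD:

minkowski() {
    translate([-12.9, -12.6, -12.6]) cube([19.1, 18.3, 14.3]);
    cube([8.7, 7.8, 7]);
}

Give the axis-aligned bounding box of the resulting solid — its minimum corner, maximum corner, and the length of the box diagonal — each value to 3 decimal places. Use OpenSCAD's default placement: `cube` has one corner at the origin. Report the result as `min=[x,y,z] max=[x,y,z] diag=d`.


A = translate([-12.9, -12.6, -12.6]) cube([19.1, 18.3, 14.3]) → bbox [-12.9,-12.6,-12.6] .. [6.2,5.7,1.7]
B = cube([8.7, 7.8, 7]) → bbox [0,0,0] .. [8.7,7.8,7]
lo = A.lo+B.lo = [-12.9+0, -12.6+0, -12.6+0] = [-12.900,-12.600,-12.600]
hi = A.hi+B.hi = [6.2+8.7, 5.7+7.8, 1.7+7] = [14.900,13.500,8.700]
diag = √(27.8²+26.1²+21.3²) = √1907.74 = 43.678

min=[-12.900,-12.600,-12.600] max=[14.900,13.500,8.700] diag=43.678


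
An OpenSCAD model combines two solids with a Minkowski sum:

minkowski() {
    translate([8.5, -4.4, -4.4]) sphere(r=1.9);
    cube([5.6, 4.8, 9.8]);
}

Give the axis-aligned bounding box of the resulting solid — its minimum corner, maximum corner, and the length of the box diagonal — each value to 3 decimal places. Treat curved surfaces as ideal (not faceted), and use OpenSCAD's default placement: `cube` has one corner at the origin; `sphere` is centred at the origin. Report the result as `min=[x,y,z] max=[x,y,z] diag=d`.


A = translate([8.5, -4.4, -4.4]) sphere(r=1.9) → bbox [6.6,-6.3,-6.3] .. [10.4,-2.5,-2.5]
B = cube([5.6, 4.8, 9.8]) → bbox [0,0,0] .. [5.6,4.8,9.8]
lo = A.lo+B.lo = [6.6+0, -6.3+0, -6.3+0] = [6.600,-6.300,-6.300]
hi = A.hi+B.hi = [10.4+5.6, -2.5+4.8, -2.5+9.8] = [16.000,2.300,7.300]
diag = √(9.4²+8.6²+13.6²) = √347.28 = 18.635

min=[6.600,-6.300,-6.300] max=[16.000,2.300,7.300] diag=18.635


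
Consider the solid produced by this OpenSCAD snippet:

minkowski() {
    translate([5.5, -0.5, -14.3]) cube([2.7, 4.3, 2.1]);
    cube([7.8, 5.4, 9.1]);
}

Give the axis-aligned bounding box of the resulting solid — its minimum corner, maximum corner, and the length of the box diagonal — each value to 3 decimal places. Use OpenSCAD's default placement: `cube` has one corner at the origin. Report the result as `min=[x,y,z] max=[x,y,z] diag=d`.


A = translate([5.5, -0.5, -14.3]) cube([2.7, 4.3, 2.1]) → bbox [5.5,-0.5,-14.3] .. [8.2,3.8,-12.2]
B = cube([7.8, 5.4, 9.1]) → bbox [0,0,0] .. [7.8,5.4,9.1]
lo = A.lo+B.lo = [5.5+0, -0.5+0, -14.3+0] = [5.500,-0.500,-14.300]
hi = A.hi+B.hi = [8.2+7.8, 3.8+5.4, -12.2+9.1] = [16.000,9.200,-3.100]
diag = √(10.5²+9.7²+11.2²) = √329.78 = 18.160

min=[5.500,-0.500,-14.300] max=[16.000,9.200,-3.100] diag=18.160


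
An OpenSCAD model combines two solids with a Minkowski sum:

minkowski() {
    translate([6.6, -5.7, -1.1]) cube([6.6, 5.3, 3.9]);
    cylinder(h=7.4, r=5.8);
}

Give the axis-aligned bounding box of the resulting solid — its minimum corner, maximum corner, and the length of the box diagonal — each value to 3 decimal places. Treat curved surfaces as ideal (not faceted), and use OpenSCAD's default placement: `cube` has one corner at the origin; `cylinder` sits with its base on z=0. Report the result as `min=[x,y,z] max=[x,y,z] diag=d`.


min=[0.800,-11.500,-1.100] max=[19.000,5.400,10.200] diag=27.286

A = translate([6.6, -5.7, -1.1]) cube([6.6, 5.3, 3.9]) → bbox [6.6,-5.7,-1.1] .. [13.2,-0.4,2.8]
B = cylinder(h=7.4, r=5.8) → bbox [-5.8,-5.8,0] .. [5.8,5.8,7.4]
lo = A.lo+B.lo = [6.6-5.8, -5.7-5.8, -1.1+0] = [0.800,-11.500,-1.100]
hi = A.hi+B.hi = [13.2+5.8, -0.4+5.8, 2.8+7.4] = [19.000,5.400,10.200]
diag = √(18.2²+16.9²+11.3²) = √744.54 = 27.286


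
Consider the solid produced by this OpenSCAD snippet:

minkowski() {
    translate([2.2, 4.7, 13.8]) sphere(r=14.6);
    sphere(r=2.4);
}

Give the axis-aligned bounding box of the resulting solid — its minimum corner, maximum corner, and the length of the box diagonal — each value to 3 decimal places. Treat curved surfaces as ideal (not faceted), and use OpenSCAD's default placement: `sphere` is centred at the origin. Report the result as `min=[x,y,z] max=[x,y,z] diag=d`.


A = translate([2.2, 4.7, 13.8]) sphere(r=14.6) → bbox [-12.4,-9.9,-0.8] .. [16.8,19.3,28.4]
B = sphere(r=2.4) → bbox [-2.4,-2.4,-2.4] .. [2.4,2.4,2.4]
lo = A.lo+B.lo = [-12.4-2.4, -9.9-2.4, -0.8-2.4] = [-14.800,-12.300,-3.200]
hi = A.hi+B.hi = [16.8+2.4, 19.3+2.4, 28.4+2.4] = [19.200,21.700,30.800]
diag = √(34²+34²+34²) = √3468 = 58.890

min=[-14.800,-12.300,-3.200] max=[19.200,21.700,30.800] diag=58.890


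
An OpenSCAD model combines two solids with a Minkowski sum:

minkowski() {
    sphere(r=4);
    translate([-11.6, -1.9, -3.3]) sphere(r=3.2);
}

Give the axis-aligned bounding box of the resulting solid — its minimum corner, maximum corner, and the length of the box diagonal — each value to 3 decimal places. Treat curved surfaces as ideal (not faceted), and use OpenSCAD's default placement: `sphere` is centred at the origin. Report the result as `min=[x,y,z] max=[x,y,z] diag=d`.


min=[-18.800,-9.100,-10.500] max=[-4.400,5.300,3.900] diag=24.942

A = translate([-11.6, -1.9, -3.3]) sphere(r=3.2) → bbox [-14.8,-5.1,-6.5] .. [-8.4,1.3,-0.1]
B = sphere(r=4) → bbox [-4,-4,-4] .. [4,4,4]
lo = A.lo+B.lo = [-14.8-4, -5.1-4, -6.5-4] = [-18.800,-9.100,-10.500]
hi = A.hi+B.hi = [-8.4+4, 1.3+4, -0.1+4] = [-4.400,5.300,3.900]
diag = √(14.4²+14.4²+14.4²) = √622.08 = 24.942


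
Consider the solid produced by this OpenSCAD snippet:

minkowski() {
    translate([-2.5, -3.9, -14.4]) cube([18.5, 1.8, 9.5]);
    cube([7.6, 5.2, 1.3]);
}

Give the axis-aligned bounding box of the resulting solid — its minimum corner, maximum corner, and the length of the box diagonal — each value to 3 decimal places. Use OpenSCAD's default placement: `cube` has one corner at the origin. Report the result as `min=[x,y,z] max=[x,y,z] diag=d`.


min=[-2.500,-3.900,-14.400] max=[23.600,3.100,-3.600] diag=29.101

A = translate([-2.5, -3.9, -14.4]) cube([18.5, 1.8, 9.5]) → bbox [-2.5,-3.9,-14.4] .. [16,-2.1,-4.9]
B = cube([7.6, 5.2, 1.3]) → bbox [0,0,0] .. [7.6,5.2,1.3]
lo = A.lo+B.lo = [-2.5+0, -3.9+0, -14.4+0] = [-2.500,-3.900,-14.400]
hi = A.hi+B.hi = [16+7.6, -2.1+5.2, -4.9+1.3] = [23.600,3.100,-3.600]
diag = √(26.1²+7²+10.8²) = √846.85 = 29.101


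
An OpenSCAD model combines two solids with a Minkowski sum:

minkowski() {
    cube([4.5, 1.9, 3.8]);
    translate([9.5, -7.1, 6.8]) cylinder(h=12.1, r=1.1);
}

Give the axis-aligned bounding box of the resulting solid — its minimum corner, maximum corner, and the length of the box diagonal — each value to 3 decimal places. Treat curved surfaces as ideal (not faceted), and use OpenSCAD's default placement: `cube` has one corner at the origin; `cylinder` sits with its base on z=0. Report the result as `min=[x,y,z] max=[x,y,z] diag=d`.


min=[8.400,-8.200,6.800] max=[15.100,-4.100,22.700] diag=17.734

A = translate([9.5, -7.1, 6.8]) cylinder(h=12.1, r=1.1) → bbox [8.4,-8.2,6.8] .. [10.6,-6,18.9]
B = cube([4.5, 1.9, 3.8]) → bbox [0,0,0] .. [4.5,1.9,3.8]
lo = A.lo+B.lo = [8.4+0, -8.2+0, 6.8+0] = [8.400,-8.200,6.800]
hi = A.hi+B.hi = [10.6+4.5, -6+1.9, 18.9+3.8] = [15.100,-4.100,22.700]
diag = √(6.7²+4.1²+15.9²) = √314.51 = 17.734


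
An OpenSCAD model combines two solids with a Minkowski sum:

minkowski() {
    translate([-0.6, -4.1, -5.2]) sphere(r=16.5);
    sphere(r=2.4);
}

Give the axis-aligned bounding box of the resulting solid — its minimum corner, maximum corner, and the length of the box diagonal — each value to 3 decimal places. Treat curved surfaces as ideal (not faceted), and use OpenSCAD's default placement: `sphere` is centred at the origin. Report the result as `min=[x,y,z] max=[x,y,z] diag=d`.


A = translate([-0.6, -4.1, -5.2]) sphere(r=16.5) → bbox [-17.1,-20.6,-21.7] .. [15.9,12.4,11.3]
B = sphere(r=2.4) → bbox [-2.4,-2.4,-2.4] .. [2.4,2.4,2.4]
lo = A.lo+B.lo = [-17.1-2.4, -20.6-2.4, -21.7-2.4] = [-19.500,-23.000,-24.100]
hi = A.hi+B.hi = [15.9+2.4, 12.4+2.4, 11.3+2.4] = [18.300,14.800,13.700]
diag = √(37.8²+37.8²+37.8²) = √4286.52 = 65.472

min=[-19.500,-23.000,-24.100] max=[18.300,14.800,13.700] diag=65.472


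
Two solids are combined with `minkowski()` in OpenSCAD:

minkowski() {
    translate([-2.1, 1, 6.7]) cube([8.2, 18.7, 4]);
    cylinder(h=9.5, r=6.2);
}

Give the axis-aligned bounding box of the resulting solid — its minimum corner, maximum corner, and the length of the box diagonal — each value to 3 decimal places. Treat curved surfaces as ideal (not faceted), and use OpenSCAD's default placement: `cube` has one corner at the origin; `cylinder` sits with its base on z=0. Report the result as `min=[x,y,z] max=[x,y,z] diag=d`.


A = translate([-2.1, 1, 6.7]) cube([8.2, 18.7, 4]) → bbox [-2.1,1,6.7] .. [6.1,19.7,10.7]
B = cylinder(h=9.5, r=6.2) → bbox [-6.2,-6.2,0] .. [6.2,6.2,9.5]
lo = A.lo+B.lo = [-2.1-6.2, 1-6.2, 6.7+0] = [-8.300,-5.200,6.700]
hi = A.hi+B.hi = [6.1+6.2, 19.7+6.2, 10.7+9.5] = [12.300,25.900,20.200]
diag = √(20.6²+31.1²+13.5²) = √1573.82 = 39.671

min=[-8.300,-5.200,6.700] max=[12.300,25.900,20.200] diag=39.671


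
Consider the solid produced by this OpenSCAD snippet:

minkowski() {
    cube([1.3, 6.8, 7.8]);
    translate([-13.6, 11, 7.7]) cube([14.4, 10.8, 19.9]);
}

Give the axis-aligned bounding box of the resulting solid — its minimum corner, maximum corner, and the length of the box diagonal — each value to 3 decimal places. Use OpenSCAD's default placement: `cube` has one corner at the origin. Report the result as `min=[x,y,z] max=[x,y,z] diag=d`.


min=[-13.600,11.000,7.700] max=[2.100,28.600,35.400] diag=36.380

A = translate([-13.6, 11, 7.7]) cube([14.4, 10.8, 19.9]) → bbox [-13.6,11,7.7] .. [0.8,21.8,27.6]
B = cube([1.3, 6.8, 7.8]) → bbox [0,0,0] .. [1.3,6.8,7.8]
lo = A.lo+B.lo = [-13.6+0, 11+0, 7.7+0] = [-13.600,11.000,7.700]
hi = A.hi+B.hi = [0.8+1.3, 21.8+6.8, 27.6+7.8] = [2.100,28.600,35.400]
diag = √(15.7²+17.6²+27.7²) = √1323.54 = 36.380


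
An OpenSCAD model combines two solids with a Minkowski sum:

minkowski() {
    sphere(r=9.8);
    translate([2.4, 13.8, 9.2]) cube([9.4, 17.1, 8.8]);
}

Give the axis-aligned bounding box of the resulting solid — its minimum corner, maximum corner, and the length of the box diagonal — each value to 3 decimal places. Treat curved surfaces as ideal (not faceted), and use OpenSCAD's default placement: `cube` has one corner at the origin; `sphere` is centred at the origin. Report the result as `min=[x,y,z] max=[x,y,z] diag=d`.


A = translate([2.4, 13.8, 9.2]) cube([9.4, 17.1, 8.8]) → bbox [2.4,13.8,9.2] .. [11.8,30.9,18]
B = sphere(r=9.8) → bbox [-9.8,-9.8,-9.8] .. [9.8,9.8,9.8]
lo = A.lo+B.lo = [2.4-9.8, 13.8-9.8, 9.2-9.8] = [-7.400,4.000,-0.600]
hi = A.hi+B.hi = [11.8+9.8, 30.9+9.8, 18+9.8] = [21.600,40.700,27.800]
diag = √(29²+36.7²+28.4²) = √2994.45 = 54.722

min=[-7.400,4.000,-0.600] max=[21.600,40.700,27.800] diag=54.722


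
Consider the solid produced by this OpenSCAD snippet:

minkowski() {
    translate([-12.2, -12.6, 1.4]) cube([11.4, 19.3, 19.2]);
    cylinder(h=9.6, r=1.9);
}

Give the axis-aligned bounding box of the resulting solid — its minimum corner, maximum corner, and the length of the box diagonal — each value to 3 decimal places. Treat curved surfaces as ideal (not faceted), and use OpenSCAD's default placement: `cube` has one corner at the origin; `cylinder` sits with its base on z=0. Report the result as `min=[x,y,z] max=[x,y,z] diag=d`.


A = translate([-12.2, -12.6, 1.4]) cube([11.4, 19.3, 19.2]) → bbox [-12.2,-12.6,1.4] .. [-0.8,6.7,20.6]
B = cylinder(h=9.6, r=1.9) → bbox [-1.9,-1.9,0] .. [1.9,1.9,9.6]
lo = A.lo+B.lo = [-12.2-1.9, -12.6-1.9, 1.4+0] = [-14.100,-14.500,1.400]
hi = A.hi+B.hi = [-0.8+1.9, 6.7+1.9, 20.6+9.6] = [1.100,8.600,30.200]
diag = √(15.2²+23.1²+28.8²) = √1594.09 = 39.926

min=[-14.100,-14.500,1.400] max=[1.100,8.600,30.200] diag=39.926


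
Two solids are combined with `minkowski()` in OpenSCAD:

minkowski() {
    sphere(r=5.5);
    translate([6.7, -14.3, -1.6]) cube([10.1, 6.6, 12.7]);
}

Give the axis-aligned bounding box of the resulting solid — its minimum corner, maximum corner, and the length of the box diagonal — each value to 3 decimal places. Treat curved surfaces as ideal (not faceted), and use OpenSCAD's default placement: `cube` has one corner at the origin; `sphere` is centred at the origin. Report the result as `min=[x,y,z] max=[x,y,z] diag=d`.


min=[1.200,-19.800,-7.100] max=[22.300,-2.200,16.600] diag=36.286

A = translate([6.7, -14.3, -1.6]) cube([10.1, 6.6, 12.7]) → bbox [6.7,-14.3,-1.6] .. [16.8,-7.7,11.1]
B = sphere(r=5.5) → bbox [-5.5,-5.5,-5.5] .. [5.5,5.5,5.5]
lo = A.lo+B.lo = [6.7-5.5, -14.3-5.5, -1.6-5.5] = [1.200,-19.800,-7.100]
hi = A.hi+B.hi = [16.8+5.5, -7.7+5.5, 11.1+5.5] = [22.300,-2.200,16.600]
diag = √(21.1²+17.6²+23.7²) = √1316.66 = 36.286


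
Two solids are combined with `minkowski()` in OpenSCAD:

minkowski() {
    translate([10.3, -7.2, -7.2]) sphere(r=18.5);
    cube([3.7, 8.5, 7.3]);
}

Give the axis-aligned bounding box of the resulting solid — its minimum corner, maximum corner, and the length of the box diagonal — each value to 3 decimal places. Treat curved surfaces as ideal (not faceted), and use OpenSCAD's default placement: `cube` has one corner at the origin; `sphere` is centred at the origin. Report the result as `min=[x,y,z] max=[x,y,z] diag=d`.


min=[-8.200,-25.700,-25.700] max=[32.500,19.800,18.600] diag=75.427

A = translate([10.3, -7.2, -7.2]) sphere(r=18.5) → bbox [-8.2,-25.7,-25.7] .. [28.8,11.3,11.3]
B = cube([3.7, 8.5, 7.3]) → bbox [0,0,0] .. [3.7,8.5,7.3]
lo = A.lo+B.lo = [-8.2+0, -25.7+0, -25.7+0] = [-8.200,-25.700,-25.700]
hi = A.hi+B.hi = [28.8+3.7, 11.3+8.5, 11.3+7.3] = [32.500,19.800,18.600]
diag = √(40.7²+45.5²+44.3²) = √5689.23 = 75.427


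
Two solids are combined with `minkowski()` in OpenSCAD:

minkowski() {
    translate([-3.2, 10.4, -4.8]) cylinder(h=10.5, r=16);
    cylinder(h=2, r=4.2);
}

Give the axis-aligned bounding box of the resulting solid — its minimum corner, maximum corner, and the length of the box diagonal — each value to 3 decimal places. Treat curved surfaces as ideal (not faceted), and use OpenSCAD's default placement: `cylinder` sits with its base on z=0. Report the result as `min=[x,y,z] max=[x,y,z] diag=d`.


A = translate([-3.2, 10.4, -4.8]) cylinder(h=10.5, r=16) → bbox [-19.2,-5.6,-4.8] .. [12.8,26.4,5.7]
B = cylinder(h=2, r=4.2) → bbox [-4.2,-4.2,0] .. [4.2,4.2,2]
lo = A.lo+B.lo = [-19.2-4.2, -5.6-4.2, -4.8+0] = [-23.400,-9.800,-4.800]
hi = A.hi+B.hi = [12.8+4.2, 26.4+4.2, 5.7+2] = [17.000,30.600,7.700]
diag = √(40.4²+40.4²+12.5²) = √3420.57 = 58.486

min=[-23.400,-9.800,-4.800] max=[17.000,30.600,7.700] diag=58.486


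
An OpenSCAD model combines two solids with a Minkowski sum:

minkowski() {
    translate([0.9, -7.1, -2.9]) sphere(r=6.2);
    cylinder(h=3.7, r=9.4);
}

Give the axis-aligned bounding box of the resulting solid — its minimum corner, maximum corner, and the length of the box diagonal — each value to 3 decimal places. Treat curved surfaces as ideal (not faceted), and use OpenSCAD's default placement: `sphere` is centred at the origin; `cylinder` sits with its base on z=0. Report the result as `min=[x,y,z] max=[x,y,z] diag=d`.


min=[-14.700,-22.700,-9.100] max=[16.500,8.500,7.000] diag=46.969

A = translate([0.9, -7.1, -2.9]) sphere(r=6.2) → bbox [-5.3,-13.3,-9.1] .. [7.1,-0.9,3.3]
B = cylinder(h=3.7, r=9.4) → bbox [-9.4,-9.4,0] .. [9.4,9.4,3.7]
lo = A.lo+B.lo = [-5.3-9.4, -13.3-9.4, -9.1+0] = [-14.700,-22.700,-9.100]
hi = A.hi+B.hi = [7.1+9.4, -0.9+9.4, 3.3+3.7] = [16.500,8.500,7.000]
diag = √(31.2²+31.2²+16.1²) = √2206.09 = 46.969


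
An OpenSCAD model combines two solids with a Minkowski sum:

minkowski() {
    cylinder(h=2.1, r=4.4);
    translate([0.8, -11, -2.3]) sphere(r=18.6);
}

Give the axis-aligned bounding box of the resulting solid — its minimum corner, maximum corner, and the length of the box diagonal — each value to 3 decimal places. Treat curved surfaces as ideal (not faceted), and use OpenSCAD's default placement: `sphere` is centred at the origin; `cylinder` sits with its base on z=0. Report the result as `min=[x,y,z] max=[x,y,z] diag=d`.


A = translate([0.8, -11, -2.3]) sphere(r=18.6) → bbox [-17.8,-29.6,-20.9] .. [19.4,7.6,16.3]
B = cylinder(h=2.1, r=4.4) → bbox [-4.4,-4.4,0] .. [4.4,4.4,2.1]
lo = A.lo+B.lo = [-17.8-4.4, -29.6-4.4, -20.9+0] = [-22.200,-34.000,-20.900]
hi = A.hi+B.hi = [19.4+4.4, 7.6+4.4, 16.3+2.1] = [23.800,12.000,18.400]
diag = √(46²+46²+39.3²) = √5776.49 = 76.003

min=[-22.200,-34.000,-20.900] max=[23.800,12.000,18.400] diag=76.003


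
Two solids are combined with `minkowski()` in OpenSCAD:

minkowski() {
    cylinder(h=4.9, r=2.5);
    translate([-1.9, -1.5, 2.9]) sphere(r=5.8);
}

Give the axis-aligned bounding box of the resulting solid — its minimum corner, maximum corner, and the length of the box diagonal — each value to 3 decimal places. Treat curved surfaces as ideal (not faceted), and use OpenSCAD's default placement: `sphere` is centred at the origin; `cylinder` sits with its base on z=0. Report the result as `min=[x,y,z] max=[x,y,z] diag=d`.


A = translate([-1.9, -1.5, 2.9]) sphere(r=5.8) → bbox [-7.7,-7.3,-2.9] .. [3.9,4.3,8.7]
B = cylinder(h=4.9, r=2.5) → bbox [-2.5,-2.5,0] .. [2.5,2.5,4.9]
lo = A.lo+B.lo = [-7.7-2.5, -7.3-2.5, -2.9+0] = [-10.200,-9.800,-2.900]
hi = A.hi+B.hi = [3.9+2.5, 4.3+2.5, 8.7+4.9] = [6.400,6.800,13.600]
diag = √(16.6²+16.6²+16.5²) = √823.37 = 28.694

min=[-10.200,-9.800,-2.900] max=[6.400,6.800,13.600] diag=28.694


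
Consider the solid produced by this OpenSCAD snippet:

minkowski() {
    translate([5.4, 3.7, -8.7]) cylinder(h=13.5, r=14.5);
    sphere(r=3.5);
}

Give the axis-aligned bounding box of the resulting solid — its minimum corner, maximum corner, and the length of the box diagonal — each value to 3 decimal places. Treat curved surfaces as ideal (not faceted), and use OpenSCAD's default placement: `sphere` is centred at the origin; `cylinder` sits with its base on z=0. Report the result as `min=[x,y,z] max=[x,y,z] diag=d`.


min=[-12.600,-14.300,-12.200] max=[23.400,21.700,8.300] diag=54.884

A = translate([5.4, 3.7, -8.7]) cylinder(h=13.5, r=14.5) → bbox [-9.1,-10.8,-8.7] .. [19.9,18.2,4.8]
B = sphere(r=3.5) → bbox [-3.5,-3.5,-3.5] .. [3.5,3.5,3.5]
lo = A.lo+B.lo = [-9.1-3.5, -10.8-3.5, -8.7-3.5] = [-12.600,-14.300,-12.200]
hi = A.hi+B.hi = [19.9+3.5, 18.2+3.5, 4.8+3.5] = [23.400,21.700,8.300]
diag = √(36²+36²+20.5²) = √3012.25 = 54.884


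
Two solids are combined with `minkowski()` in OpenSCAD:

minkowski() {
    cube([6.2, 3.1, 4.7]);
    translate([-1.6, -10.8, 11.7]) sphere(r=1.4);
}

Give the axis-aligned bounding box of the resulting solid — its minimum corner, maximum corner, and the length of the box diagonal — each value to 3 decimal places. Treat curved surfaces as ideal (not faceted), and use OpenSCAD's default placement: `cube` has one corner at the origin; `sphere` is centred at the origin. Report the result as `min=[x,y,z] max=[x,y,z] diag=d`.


A = translate([-1.6, -10.8, 11.7]) sphere(r=1.4) → bbox [-3,-12.2,10.3] .. [-0.2,-9.4,13.1]
B = cube([6.2, 3.1, 4.7]) → bbox [0,0,0] .. [6.2,3.1,4.7]
lo = A.lo+B.lo = [-3+0, -12.2+0, 10.3+0] = [-3.000,-12.200,10.300]
hi = A.hi+B.hi = [-0.2+6.2, -9.4+3.1, 13.1+4.7] = [6.000,-6.300,17.800]
diag = √(9²+5.9²+7.5²) = √172.06 = 13.117

min=[-3.000,-12.200,10.300] max=[6.000,-6.300,17.800] diag=13.117


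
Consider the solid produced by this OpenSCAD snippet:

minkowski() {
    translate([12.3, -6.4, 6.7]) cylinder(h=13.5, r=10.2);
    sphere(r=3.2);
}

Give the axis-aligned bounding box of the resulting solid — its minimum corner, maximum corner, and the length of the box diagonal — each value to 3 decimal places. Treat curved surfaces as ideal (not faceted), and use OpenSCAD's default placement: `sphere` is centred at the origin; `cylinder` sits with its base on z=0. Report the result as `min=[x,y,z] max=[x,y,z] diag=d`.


A = translate([12.3, -6.4, 6.7]) cylinder(h=13.5, r=10.2) → bbox [2.1,-16.6,6.7] .. [22.5,3.8,20.2]
B = sphere(r=3.2) → bbox [-3.2,-3.2,-3.2] .. [3.2,3.2,3.2]
lo = A.lo+B.lo = [2.1-3.2, -16.6-3.2, 6.7-3.2] = [-1.100,-19.800,3.500]
hi = A.hi+B.hi = [22.5+3.2, 3.8+3.2, 20.2+3.2] = [25.700,7.000,23.400]
diag = √(26.8²+26.8²+19.9²) = √1832.49 = 42.808

min=[-1.100,-19.800,3.500] max=[25.700,7.000,23.400] diag=42.808


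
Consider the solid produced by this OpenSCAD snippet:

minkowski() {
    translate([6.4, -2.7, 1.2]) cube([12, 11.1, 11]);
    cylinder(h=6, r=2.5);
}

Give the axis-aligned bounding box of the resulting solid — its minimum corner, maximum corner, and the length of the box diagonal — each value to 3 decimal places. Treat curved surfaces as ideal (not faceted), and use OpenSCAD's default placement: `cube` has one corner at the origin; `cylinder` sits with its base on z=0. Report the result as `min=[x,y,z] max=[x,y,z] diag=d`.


min=[3.900,-5.200,1.200] max=[20.900,10.900,18.200] diag=28.935

A = translate([6.4, -2.7, 1.2]) cube([12, 11.1, 11]) → bbox [6.4,-2.7,1.2] .. [18.4,8.4,12.2]
B = cylinder(h=6, r=2.5) → bbox [-2.5,-2.5,0] .. [2.5,2.5,6]
lo = A.lo+B.lo = [6.4-2.5, -2.7-2.5, 1.2+0] = [3.900,-5.200,1.200]
hi = A.hi+B.hi = [18.4+2.5, 8.4+2.5, 12.2+6] = [20.900,10.900,18.200]
diag = √(17²+16.1²+17²) = √837.21 = 28.935


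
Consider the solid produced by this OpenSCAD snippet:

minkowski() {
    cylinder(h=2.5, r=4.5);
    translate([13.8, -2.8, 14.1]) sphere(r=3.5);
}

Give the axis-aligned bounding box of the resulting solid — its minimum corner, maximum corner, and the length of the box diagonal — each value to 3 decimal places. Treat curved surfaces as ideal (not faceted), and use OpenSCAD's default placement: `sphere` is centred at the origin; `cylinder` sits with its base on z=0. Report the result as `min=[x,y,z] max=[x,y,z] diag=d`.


min=[5.800,-10.800,10.600] max=[21.800,5.200,20.100] diag=24.541

A = translate([13.8, -2.8, 14.1]) sphere(r=3.5) → bbox [10.3,-6.3,10.6] .. [17.3,0.7,17.6]
B = cylinder(h=2.5, r=4.5) → bbox [-4.5,-4.5,0] .. [4.5,4.5,2.5]
lo = A.lo+B.lo = [10.3-4.5, -6.3-4.5, 10.6+0] = [5.800,-10.800,10.600]
hi = A.hi+B.hi = [17.3+4.5, 0.7+4.5, 17.6+2.5] = [21.800,5.200,20.100]
diag = √(16²+16²+9.5²) = √602.25 = 24.541


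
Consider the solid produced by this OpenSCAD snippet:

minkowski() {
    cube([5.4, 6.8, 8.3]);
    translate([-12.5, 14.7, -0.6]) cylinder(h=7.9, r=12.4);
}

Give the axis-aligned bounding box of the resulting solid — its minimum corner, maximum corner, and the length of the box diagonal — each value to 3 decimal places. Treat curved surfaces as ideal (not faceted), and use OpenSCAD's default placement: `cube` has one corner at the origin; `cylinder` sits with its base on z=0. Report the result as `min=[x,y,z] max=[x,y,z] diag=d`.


min=[-24.900,2.300,-0.600] max=[5.300,33.900,15.600] diag=46.616

A = translate([-12.5, 14.7, -0.6]) cylinder(h=7.9, r=12.4) → bbox [-24.9,2.3,-0.6] .. [-0.1,27.1,7.3]
B = cube([5.4, 6.8, 8.3]) → bbox [0,0,0] .. [5.4,6.8,8.3]
lo = A.lo+B.lo = [-24.9+0, 2.3+0, -0.6+0] = [-24.900,2.300,-0.600]
hi = A.hi+B.hi = [-0.1+5.4, 27.1+6.8, 7.3+8.3] = [5.300,33.900,15.600]
diag = √(30.2²+31.6²+16.2²) = √2173.04 = 46.616


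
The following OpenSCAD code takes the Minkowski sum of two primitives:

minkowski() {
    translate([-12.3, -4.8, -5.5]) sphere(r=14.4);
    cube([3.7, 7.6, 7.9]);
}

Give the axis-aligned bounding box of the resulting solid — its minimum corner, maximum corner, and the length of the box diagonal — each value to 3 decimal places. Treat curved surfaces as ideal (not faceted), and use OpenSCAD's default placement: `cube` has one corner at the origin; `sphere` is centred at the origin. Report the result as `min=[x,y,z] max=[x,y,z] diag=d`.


A = translate([-12.3, -4.8, -5.5]) sphere(r=14.4) → bbox [-26.7,-19.2,-19.9] .. [2.1,9.6,8.9]
B = cube([3.7, 7.6, 7.9]) → bbox [0,0,0] .. [3.7,7.6,7.9]
lo = A.lo+B.lo = [-26.7+0, -19.2+0, -19.9+0] = [-26.700,-19.200,-19.900]
hi = A.hi+B.hi = [2.1+3.7, 9.6+7.6, 8.9+7.9] = [5.800,17.200,16.800]
diag = √(32.5²+36.4²+36.7²) = √3728.1 = 61.058

min=[-26.700,-19.200,-19.900] max=[5.800,17.200,16.800] diag=61.058


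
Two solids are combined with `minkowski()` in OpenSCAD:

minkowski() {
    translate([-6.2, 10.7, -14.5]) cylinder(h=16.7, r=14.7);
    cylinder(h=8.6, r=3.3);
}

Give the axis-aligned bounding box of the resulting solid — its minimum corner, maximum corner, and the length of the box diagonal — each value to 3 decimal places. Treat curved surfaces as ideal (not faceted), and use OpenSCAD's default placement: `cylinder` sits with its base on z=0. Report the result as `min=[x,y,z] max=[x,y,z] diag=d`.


min=[-24.200,-7.300,-14.500] max=[11.800,28.700,10.800] diag=56.851

A = translate([-6.2, 10.7, -14.5]) cylinder(h=16.7, r=14.7) → bbox [-20.9,-4,-14.5] .. [8.5,25.4,2.2]
B = cylinder(h=8.6, r=3.3) → bbox [-3.3,-3.3,0] .. [3.3,3.3,8.6]
lo = A.lo+B.lo = [-20.9-3.3, -4-3.3, -14.5+0] = [-24.200,-7.300,-14.500]
hi = A.hi+B.hi = [8.5+3.3, 25.4+3.3, 2.2+8.6] = [11.800,28.700,10.800]
diag = √(36²+36²+25.3²) = √3232.09 = 56.851


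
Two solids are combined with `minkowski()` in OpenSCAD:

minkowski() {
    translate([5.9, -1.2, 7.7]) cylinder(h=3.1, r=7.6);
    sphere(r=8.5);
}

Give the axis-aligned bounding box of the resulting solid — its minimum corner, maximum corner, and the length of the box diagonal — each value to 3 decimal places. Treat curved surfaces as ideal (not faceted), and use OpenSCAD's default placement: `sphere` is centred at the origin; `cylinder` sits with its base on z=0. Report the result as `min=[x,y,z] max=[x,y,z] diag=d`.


A = translate([5.9, -1.2, 7.7]) cylinder(h=3.1, r=7.6) → bbox [-1.7,-8.8,7.7] .. [13.5,6.4,10.8]
B = sphere(r=8.5) → bbox [-8.5,-8.5,-8.5] .. [8.5,8.5,8.5]
lo = A.lo+B.lo = [-1.7-8.5, -8.8-8.5, 7.7-8.5] = [-10.200,-17.300,-0.800]
hi = A.hi+B.hi = [13.5+8.5, 6.4+8.5, 10.8+8.5] = [22.000,14.900,19.300]
diag = √(32.2²+32.2²+20.1²) = √2477.69 = 49.776

min=[-10.200,-17.300,-0.800] max=[22.000,14.900,19.300] diag=49.776
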